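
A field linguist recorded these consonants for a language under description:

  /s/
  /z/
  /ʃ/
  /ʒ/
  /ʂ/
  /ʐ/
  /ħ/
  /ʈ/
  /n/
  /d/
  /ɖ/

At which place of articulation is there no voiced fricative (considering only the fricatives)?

alveolar: voiceless /s/, voiced /z/.
postalveolar: voiceless /ʃ/, voiced /ʒ/.
retroflex: voiceless /ʂ/, voiced /ʐ/.
pharyngeal: voiceless /ħ/, voiced —.
Every place of articulation has a voiced member except pharyngeal, where /ʕ/ would be expected.

pharyngeal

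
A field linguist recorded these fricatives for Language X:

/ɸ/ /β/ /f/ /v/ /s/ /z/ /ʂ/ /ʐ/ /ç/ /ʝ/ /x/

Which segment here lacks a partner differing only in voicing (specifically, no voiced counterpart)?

Bilabial: /ɸ/ ~ /β/
Labiodental: /f/ ~ /v/
Alveolar: /s/ ~ /z/
Retroflex: /ʂ/ ~ /ʐ/
Palatal: /ç/ ~ /ʝ/
Velar: only /x/ (voiceless); no voiced partner.
So /x/ is the unpaired segment.

/x/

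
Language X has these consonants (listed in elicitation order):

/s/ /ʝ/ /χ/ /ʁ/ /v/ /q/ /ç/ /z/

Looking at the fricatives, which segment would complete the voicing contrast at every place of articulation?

/f/

Voiceless: /s/ (alveolar), /ç/ (palatal), /χ/ (uvular).
Voiced: /v/ (labiodental), /z/ (alveolar), /ʝ/ (palatal), /ʁ/ (uvular).
The labiodental row has no voiceless member, so the gap is the voiceless labiodental fricative /f/.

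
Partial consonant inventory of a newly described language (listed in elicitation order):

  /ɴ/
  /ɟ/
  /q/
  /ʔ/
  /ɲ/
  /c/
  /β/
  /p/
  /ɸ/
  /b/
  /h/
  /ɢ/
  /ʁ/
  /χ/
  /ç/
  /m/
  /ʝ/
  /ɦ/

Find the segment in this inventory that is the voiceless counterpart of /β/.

/β/ is a voiced bilabial fricative.
The voiceless counterpart is a voiceless bilabial fricative — in this inventory, /ɸ/.

/ɸ/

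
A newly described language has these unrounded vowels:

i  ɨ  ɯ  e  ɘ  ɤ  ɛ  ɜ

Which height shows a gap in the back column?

low-mid

high: front /i/, central /ɨ/, back /ɯ/.
high-mid: front /e/, central /ɘ/, back /ɤ/.
low-mid: front /ɛ/, central /ɜ/, back —.
Every height has a back member except low-mid, where /ʌ/ would be expected.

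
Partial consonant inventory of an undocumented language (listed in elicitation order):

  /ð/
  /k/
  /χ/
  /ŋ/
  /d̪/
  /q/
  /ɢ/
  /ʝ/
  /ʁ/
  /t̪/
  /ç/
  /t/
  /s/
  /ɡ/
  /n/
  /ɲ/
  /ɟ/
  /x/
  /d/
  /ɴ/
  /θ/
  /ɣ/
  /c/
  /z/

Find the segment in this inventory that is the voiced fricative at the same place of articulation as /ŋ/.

/ɣ/

/ŋ/ is a velar nasal.
The voiced fricative at the same place is a voiced velar fricative — in this inventory, /ɣ/.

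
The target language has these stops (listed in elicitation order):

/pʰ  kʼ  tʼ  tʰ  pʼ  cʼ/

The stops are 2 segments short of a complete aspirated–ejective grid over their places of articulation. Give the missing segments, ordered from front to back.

bilabial: aspirated /pʰ/, ejective /pʼ/.
alveolar: aspirated /tʰ/, ejective /tʼ/.
palatal: aspirated —, ejective /cʼ/.
velar: aspirated —, ejective /kʼ/.
Gaps, from front to back: palatal lacks aspirated (/cʰ/); velar lacks aspirated (/kʰ/).

/cʰ/, /kʰ/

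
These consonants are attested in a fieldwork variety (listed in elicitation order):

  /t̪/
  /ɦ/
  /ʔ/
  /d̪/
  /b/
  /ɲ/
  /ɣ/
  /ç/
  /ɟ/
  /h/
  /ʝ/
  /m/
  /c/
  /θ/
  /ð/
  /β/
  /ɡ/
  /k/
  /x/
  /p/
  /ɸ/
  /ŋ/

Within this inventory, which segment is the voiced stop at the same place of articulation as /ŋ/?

/ɡ/

/ŋ/ is a velar nasal.
The voiced stop at the same place is a voiced velar stop — in this inventory, /ɡ/.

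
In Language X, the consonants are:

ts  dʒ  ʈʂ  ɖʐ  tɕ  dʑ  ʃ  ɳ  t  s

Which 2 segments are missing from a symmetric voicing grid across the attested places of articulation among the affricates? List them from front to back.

alveolar: voiceless /ts/, voiced —.
postalveolar: voiceless —, voiced /dʒ/.
retroflex: voiceless /ʈʂ/, voiced /ɖʐ/.
alveolo-palatal: voiceless /tɕ/, voiced /dʑ/.
Gaps, from front to back: alveolar lacks voiced (/dz/); postalveolar lacks voiceless (/tʃ/).

/dz/, /tʃ/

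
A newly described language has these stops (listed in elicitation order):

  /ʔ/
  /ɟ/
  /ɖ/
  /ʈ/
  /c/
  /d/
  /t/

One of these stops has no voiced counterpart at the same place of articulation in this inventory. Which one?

Alveolar: /t/ ~ /d/
Retroflex: /ʈ/ ~ /ɖ/
Palatal: /c/ ~ /ɟ/
Glottal: only /ʔ/ (voiceless); no voiced partner.
So /ʔ/ is the unpaired segment.

/ʔ/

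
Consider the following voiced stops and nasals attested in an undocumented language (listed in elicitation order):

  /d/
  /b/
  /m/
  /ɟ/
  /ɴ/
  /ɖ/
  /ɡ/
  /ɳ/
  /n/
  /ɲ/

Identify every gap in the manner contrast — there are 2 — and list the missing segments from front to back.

bilabial: oral stop /b/, nasal /m/.
alveolar: oral stop /d/, nasal /n/.
retroflex: oral stop /ɖ/, nasal /ɳ/.
palatal: oral stop /ɟ/, nasal /ɲ/.
velar: oral stop /ɡ/, nasal —.
uvular: oral stop —, nasal /ɴ/.
Gaps, from front to back: velar lacks nasal (/ŋ/); uvular lacks oral stop (/ɢ/).

/ŋ/, /ɢ/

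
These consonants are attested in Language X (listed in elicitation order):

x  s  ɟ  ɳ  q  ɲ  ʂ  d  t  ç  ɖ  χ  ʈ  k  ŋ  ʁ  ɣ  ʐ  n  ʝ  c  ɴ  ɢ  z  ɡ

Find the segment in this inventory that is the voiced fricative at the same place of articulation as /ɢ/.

/ʁ/

/ɢ/ is a voiced uvular stop.
The voiced fricative at the same place is a voiced uvular fricative — in this inventory, /ʁ/.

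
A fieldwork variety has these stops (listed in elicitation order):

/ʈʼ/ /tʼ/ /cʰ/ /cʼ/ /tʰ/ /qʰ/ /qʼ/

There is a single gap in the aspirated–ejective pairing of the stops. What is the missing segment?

alveolar: aspirated /tʰ/, ejective /tʼ/.
retroflex: aspirated —, ejective /ʈʼ/.
palatal: aspirated /cʰ/, ejective /cʼ/.
uvular: aspirated /qʰ/, ejective /qʼ/.
The retroflex row has no aspirated member, so the gap is the aspirated retroflex stop /ʈʰ/.

/ʈʰ/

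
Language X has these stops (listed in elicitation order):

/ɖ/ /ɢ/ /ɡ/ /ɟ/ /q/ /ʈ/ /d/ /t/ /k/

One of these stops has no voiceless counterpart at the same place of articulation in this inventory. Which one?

Alveolar: /t/ ~ /d/
Retroflex: /ʈ/ ~ /ɖ/
Velar: /k/ ~ /ɡ/
Uvular: /q/ ~ /ɢ/
Palatal: only /ɟ/ (voiced); no voiceless partner.
So /ɟ/ is the unpaired segment.

/ɟ/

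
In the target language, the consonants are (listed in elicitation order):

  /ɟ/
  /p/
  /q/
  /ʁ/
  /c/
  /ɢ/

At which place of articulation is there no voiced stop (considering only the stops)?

Voiceless: /p/ (bilabial), /c/ (palatal), /q/ (uvular).
Voiced: /ɟ/ (palatal), /ɢ/ (uvular).
Every place of articulation has a voiced member except bilabial, where /b/ would be expected.

bilabial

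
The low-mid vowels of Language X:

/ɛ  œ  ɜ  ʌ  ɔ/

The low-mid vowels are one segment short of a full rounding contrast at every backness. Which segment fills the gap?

Unrounded: /ɛ/ (front), /ɜ/ (central), /ʌ/ (back).
Rounded: /œ/ (front), /ɔ/ (back).
The central row has no rounded member, so the gap is the central rounded vowel /ɞ/.

/ɞ/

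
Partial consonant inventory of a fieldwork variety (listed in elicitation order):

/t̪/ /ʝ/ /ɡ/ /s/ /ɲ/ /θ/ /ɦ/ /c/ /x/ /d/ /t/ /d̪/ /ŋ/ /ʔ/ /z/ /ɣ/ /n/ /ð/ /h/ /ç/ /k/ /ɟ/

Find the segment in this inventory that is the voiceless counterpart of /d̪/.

/d̪/ is a voiced dental stop.
The voiceless counterpart is a voiceless dental stop — in this inventory, /t̪/.

/t̪/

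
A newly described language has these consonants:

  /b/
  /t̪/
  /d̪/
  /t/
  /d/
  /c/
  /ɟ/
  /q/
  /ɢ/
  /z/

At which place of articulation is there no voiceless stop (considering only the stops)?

bilabial

Voiceless: /t̪/ (dental), /t/ (alveolar), /c/ (palatal), /q/ (uvular).
Voiced: /b/ (bilabial), /d̪/ (dental), /d/ (alveolar), /ɟ/ (palatal), /ɢ/ (uvular).
Every place of articulation has a voiceless member except bilabial, where /p/ would be expected.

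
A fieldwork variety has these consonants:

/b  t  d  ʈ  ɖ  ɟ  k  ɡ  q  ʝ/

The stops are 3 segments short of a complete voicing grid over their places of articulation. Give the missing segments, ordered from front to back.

place of articulation  voiceless  voiced  
bilabial          —         b       
alveolar          t         d       
retroflex         ʈ         ɖ       
palatal           —         ɟ       
velar             k         ɡ       
uvular            q         —       
Gaps, from front to back: bilabial lacks voiceless (/p/); palatal lacks voiceless (/c/); uvular lacks voiced (/ɢ/).

/p/, /c/, /ɢ/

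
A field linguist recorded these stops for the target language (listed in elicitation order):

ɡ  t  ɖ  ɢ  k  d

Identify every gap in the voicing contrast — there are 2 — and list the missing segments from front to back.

/ʈ/, /q/

place of articulation  voiceless  voiced  
alveolar          t         d       
retroflex         —         ɖ       
velar             k         ɡ       
uvular            —         ɢ       
Gaps, from front to back: retroflex lacks voiceless (/ʈ/); uvular lacks voiceless (/q/).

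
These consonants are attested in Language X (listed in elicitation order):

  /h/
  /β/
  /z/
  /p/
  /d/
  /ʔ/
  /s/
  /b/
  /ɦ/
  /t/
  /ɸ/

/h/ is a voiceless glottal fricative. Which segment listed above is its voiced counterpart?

The voiced counterpart is a voiced glottal fricative — in this inventory, /ɦ/.

/ɦ/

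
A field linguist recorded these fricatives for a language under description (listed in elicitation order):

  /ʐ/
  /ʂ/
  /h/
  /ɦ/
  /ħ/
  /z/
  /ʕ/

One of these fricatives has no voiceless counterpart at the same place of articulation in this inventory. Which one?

Retroflex: /ʂ/ ~ /ʐ/
Pharyngeal: /ħ/ ~ /ʕ/
Glottal: /h/ ~ /ɦ/
Alveolar: only /z/ (voiced); no voiceless partner.
So /z/ is the unpaired segment.

/z/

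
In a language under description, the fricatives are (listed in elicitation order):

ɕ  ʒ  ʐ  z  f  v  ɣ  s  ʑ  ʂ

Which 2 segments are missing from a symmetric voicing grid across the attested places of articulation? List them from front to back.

/ʃ/, /x/

place of articulation  voiceless  voiced  
labiodental       f         v       
alveolar          s         z       
postalveolar      —         ʒ       
retroflex         ʂ         ʐ       
alveolo-palatal   ɕ         ʑ       
velar             —         ɣ       
Gaps, from front to back: postalveolar lacks voiceless (/ʃ/); velar lacks voiceless (/x/).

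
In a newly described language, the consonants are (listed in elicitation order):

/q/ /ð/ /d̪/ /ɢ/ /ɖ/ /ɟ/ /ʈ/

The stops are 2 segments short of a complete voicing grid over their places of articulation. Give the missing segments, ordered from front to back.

place of articulation  voiceless  voiced  
dental            —         d̪      
retroflex         ʈ         ɖ       
palatal           —         ɟ       
uvular            q         ɢ       
Gaps, from front to back: dental lacks voiceless (/t̪/); palatal lacks voiceless (/c/).

/t̪/, /c/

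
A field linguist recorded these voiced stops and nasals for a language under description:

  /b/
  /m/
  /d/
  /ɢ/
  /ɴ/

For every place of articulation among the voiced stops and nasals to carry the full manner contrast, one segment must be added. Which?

/n/

bilabial: oral stop /b/, nasal /m/.
alveolar: oral stop /d/, nasal —.
uvular: oral stop /ɢ/, nasal /ɴ/.
The alveolar row has no nasal member, so the gap is the alveolar nasal /n/.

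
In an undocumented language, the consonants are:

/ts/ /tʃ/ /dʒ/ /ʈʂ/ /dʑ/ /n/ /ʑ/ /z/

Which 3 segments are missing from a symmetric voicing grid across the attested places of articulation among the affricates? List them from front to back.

alveolar: voiceless /ts/, voiced —.
postalveolar: voiceless /tʃ/, voiced /dʒ/.
retroflex: voiceless /ʈʂ/, voiced —.
alveolo-palatal: voiceless —, voiced /dʑ/.
Gaps, from front to back: alveolar lacks voiced (/dz/); retroflex lacks voiced (/ɖʐ/); alveolo-palatal lacks voiceless (/tɕ/).

/dz/, /ɖʐ/, /tɕ/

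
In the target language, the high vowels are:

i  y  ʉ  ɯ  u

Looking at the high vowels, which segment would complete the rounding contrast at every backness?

/ɨ/

Unrounded: /i/ (front), /ɯ/ (back).
Rounded: /y/ (front), /ʉ/ (central), /u/ (back).
The central row has no unrounded member, so the gap is the central unrounded vowel /ɨ/.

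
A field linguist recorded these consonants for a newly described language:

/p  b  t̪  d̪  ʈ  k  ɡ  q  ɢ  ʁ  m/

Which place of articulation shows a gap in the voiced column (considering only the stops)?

Voiceless: /p/ (bilabial), /t̪/ (dental), /ʈ/ (retroflex), /k/ (velar), /q/ (uvular).
Voiced: /b/ (bilabial), /d̪/ (dental), /ɡ/ (velar), /ɢ/ (uvular).
Every place of articulation has a voiced member except retroflex, where /ɖ/ would be expected.

retroflex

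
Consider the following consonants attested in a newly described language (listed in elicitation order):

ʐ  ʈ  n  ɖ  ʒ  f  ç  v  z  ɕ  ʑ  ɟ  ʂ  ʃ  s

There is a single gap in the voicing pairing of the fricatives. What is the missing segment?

labiodental: voiceless /f/, voiced /v/.
alveolar: voiceless /s/, voiced /z/.
postalveolar: voiceless /ʃ/, voiced /ʒ/.
retroflex: voiceless /ʂ/, voiced /ʐ/.
alveolo-palatal: voiceless /ɕ/, voiced /ʑ/.
palatal: voiceless /ç/, voiced —.
The palatal row has no voiced member, so the gap is the voiced palatal fricative /ʝ/.

/ʝ/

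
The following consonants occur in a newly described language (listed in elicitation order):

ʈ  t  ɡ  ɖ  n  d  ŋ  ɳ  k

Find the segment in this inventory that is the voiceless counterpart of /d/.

/t/

/d/ is a voiced alveolar stop.
The voiceless counterpart is a voiceless alveolar stop — in this inventory, /t/.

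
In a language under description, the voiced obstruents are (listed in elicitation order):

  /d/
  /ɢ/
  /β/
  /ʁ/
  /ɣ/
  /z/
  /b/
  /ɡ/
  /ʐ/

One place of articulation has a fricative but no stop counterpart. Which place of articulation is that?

Stop: /b/ (bilabial), /d/ (alveolar), /ɡ/ (velar), /ɢ/ (uvular).
Fricative: /β/ (bilabial), /z/ (alveolar), /ʐ/ (retroflex), /ɣ/ (velar), /ʁ/ (uvular).
Every place of articulation has a stop member except retroflex, where /ɖ/ would be expected.

retroflex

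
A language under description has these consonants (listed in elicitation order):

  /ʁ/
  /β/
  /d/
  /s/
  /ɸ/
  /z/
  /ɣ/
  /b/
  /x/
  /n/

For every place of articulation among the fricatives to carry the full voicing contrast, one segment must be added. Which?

/χ/

Voiceless: /ɸ/ (bilabial), /s/ (alveolar), /x/ (velar).
Voiced: /β/ (bilabial), /z/ (alveolar), /ɣ/ (velar), /ʁ/ (uvular).
The uvular row has no voiceless member, so the gap is the voiceless uvular fricative /χ/.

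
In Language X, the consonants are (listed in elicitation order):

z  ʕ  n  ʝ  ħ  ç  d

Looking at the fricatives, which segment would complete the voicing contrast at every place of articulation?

alveolar: voiceless —, voiced /z/.
palatal: voiceless /ç/, voiced /ʝ/.
pharyngeal: voiceless /ħ/, voiced /ʕ/.
The alveolar row has no voiceless member, so the gap is the voiceless alveolar fricative /s/.

/s/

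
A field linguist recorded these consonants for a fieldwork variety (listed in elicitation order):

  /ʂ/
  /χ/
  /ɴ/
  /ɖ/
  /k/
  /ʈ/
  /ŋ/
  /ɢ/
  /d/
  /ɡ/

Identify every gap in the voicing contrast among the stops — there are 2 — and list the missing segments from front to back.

/t/, /q/

place of articulation  voiceless  voiced  
alveolar          —         d       
retroflex         ʈ         ɖ       
velar             k         ɡ       
uvular            —         ɢ       
Gaps, from front to back: alveolar lacks voiceless (/t/); uvular lacks voiceless (/q/).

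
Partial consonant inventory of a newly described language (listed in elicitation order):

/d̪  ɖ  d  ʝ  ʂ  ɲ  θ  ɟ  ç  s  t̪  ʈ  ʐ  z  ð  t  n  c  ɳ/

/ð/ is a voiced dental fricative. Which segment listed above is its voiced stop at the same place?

The voiced stop at the same place is a voiced dental stop — in this inventory, /d̪/.

/d̪/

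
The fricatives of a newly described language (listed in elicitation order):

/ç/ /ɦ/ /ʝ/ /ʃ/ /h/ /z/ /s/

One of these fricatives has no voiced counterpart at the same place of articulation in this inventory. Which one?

Alveolar: /s/ ~ /z/
Palatal: /ç/ ~ /ʝ/
Glottal: /h/ ~ /ɦ/
Postalveolar: only /ʃ/ (voiceless); no voiced partner.
So /ʃ/ is the unpaired segment.

/ʃ/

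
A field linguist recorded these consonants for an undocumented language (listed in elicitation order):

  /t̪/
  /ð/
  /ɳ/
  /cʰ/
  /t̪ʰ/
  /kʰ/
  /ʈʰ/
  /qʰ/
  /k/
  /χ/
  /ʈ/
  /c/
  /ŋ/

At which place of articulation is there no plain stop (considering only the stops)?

dental: plain /t̪/, aspirated /t̪ʰ/.
retroflex: plain /ʈ/, aspirated /ʈʰ/.
palatal: plain /c/, aspirated /cʰ/.
velar: plain /k/, aspirated /kʰ/.
uvular: plain —, aspirated /qʰ/.
Every place of articulation has a plain member except uvular, where /q/ would be expected.

uvular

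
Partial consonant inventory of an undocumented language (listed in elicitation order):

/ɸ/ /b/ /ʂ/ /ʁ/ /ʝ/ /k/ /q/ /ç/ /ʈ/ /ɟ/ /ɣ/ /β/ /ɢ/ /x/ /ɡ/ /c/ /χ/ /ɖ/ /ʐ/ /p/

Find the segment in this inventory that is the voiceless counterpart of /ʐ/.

/ʂ/

/ʐ/ is a voiced retroflex fricative.
The voiceless counterpart is a voiceless retroflex fricative — in this inventory, /ʂ/.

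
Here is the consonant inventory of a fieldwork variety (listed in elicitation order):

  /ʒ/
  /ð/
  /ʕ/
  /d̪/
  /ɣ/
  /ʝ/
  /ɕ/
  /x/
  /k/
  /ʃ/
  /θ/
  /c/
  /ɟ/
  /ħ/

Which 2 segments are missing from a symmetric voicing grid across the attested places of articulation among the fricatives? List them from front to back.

/ʑ/, /ç/

dental: voiceless /θ/, voiced /ð/.
postalveolar: voiceless /ʃ/, voiced /ʒ/.
alveolo-palatal: voiceless /ɕ/, voiced —.
palatal: voiceless —, voiced /ʝ/.
velar: voiceless /x/, voiced /ɣ/.
pharyngeal: voiceless /ħ/, voiced /ʕ/.
Gaps, from front to back: alveolo-palatal lacks voiced (/ʑ/); palatal lacks voiceless (/ç/).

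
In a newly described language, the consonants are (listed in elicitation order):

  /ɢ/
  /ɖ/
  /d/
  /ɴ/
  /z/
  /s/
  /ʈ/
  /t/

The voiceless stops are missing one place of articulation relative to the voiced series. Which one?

place of articulation  voiceless  voiced  
alveolar          t         d       
retroflex         ʈ         ɖ       
uvular            —         ɢ       
Every place of articulation has a voiceless member except uvular, where /q/ would be expected.

uvular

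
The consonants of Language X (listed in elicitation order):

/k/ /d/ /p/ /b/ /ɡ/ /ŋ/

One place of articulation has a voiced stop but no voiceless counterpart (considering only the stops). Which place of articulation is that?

alveolar

bilabial: voiceless /p/, voiced /b/.
alveolar: voiceless —, voiced /d/.
velar: voiceless /k/, voiced /ɡ/.
Every place of articulation has a voiceless member except alveolar, where /t/ would be expected.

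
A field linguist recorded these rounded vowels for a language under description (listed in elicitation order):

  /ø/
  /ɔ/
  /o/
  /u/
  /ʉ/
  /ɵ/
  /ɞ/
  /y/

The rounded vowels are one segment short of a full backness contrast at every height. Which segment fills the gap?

high: front /y/, central /ʉ/, back /u/.
high-mid: front /ø/, central /ɵ/, back /o/.
low-mid: front —, central /ɞ/, back /ɔ/.
The low-mid row has no front member, so the gap is the low-mid front rounded vowel /œ/.

/œ/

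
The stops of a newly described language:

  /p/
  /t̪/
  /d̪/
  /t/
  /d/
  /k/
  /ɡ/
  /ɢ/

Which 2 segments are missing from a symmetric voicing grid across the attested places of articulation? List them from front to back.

bilabial: voiceless /p/, voiced —.
dental: voiceless /t̪/, voiced /d̪/.
alveolar: voiceless /t/, voiced /d/.
velar: voiceless /k/, voiced /ɡ/.
uvular: voiceless —, voiced /ɢ/.
Gaps, from front to back: bilabial lacks voiced (/b/); uvular lacks voiceless (/q/).

/b/, /q/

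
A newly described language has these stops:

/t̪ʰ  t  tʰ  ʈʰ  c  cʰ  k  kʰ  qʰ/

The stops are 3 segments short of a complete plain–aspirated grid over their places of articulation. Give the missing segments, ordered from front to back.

/t̪/, /ʈ/, /q/

place of articulation  plain     aspirated
dental            —         t̪ʰ     
alveolar          t         tʰ      
retroflex         —         ʈʰ      
palatal           c         cʰ      
velar             k         kʰ      
uvular            —         qʰ      
Gaps, from front to back: dental lacks plain (/t̪/); retroflex lacks plain (/ʈ/); uvular lacks plain (/q/).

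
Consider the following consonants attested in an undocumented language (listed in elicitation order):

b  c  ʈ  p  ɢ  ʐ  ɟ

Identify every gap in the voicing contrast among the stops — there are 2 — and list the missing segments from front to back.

Voiceless: /p/ (bilabial), /ʈ/ (retroflex), /c/ (palatal).
Voiced: /b/ (bilabial), /ɟ/ (palatal), /ɢ/ (uvular).
Gaps, from front to back: retroflex lacks voiced (/ɖ/); uvular lacks voiceless (/q/).

/ɖ/, /q/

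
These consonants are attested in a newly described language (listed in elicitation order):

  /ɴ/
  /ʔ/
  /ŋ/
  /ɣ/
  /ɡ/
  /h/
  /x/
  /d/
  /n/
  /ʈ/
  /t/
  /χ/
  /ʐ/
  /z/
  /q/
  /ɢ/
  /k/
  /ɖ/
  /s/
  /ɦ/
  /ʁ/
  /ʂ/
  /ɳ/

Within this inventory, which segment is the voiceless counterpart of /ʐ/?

/ʂ/

/ʐ/ is a voiced retroflex fricative.
The voiceless counterpart is a voiceless retroflex fricative — in this inventory, /ʂ/.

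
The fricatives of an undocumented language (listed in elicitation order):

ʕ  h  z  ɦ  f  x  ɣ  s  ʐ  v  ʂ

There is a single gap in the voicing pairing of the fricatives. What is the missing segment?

place of articulation  voiceless  voiced  
labiodental       f         v       
alveolar          s         z       
retroflex         ʂ         ʐ       
velar             x         ɣ       
pharyngeal        —         ʕ       
glottal           h         ɦ       
The pharyngeal row has no voiceless member, so the gap is the voiceless pharyngeal fricative /ħ/.

/ħ/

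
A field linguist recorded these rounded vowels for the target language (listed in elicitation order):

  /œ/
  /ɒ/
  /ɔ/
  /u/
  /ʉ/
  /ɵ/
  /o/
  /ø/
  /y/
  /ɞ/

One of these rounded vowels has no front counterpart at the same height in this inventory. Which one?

High: /y/ ~ /ʉ/ ~ /u/
High-mid: /ø/ ~ /ɵ/ ~ /o/
Low-mid: /œ/ ~ /ɞ/ ~ /ɔ/
Low: only /ɒ/ (back); no front partner.
So /ɒ/ is the unpaired segment.

/ɒ/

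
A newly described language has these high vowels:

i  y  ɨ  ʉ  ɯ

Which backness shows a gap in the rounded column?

front: unrounded /i/, rounded /y/.
central: unrounded /ɨ/, rounded /ʉ/.
back: unrounded /ɯ/, rounded —.
Every backness has a rounded member except back, where /u/ would be expected.

back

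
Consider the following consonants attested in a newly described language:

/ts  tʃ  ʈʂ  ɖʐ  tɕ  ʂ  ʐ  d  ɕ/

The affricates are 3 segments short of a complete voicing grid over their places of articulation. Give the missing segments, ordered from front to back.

/dz/, /dʒ/, /dʑ/

Voiceless: /ts/ (alveolar), /tʃ/ (postalveolar), /ʈʂ/ (retroflex), /tɕ/ (alveolo-palatal).
Voiced: /ɖʐ/ (retroflex).
Gaps, from front to back: alveolar lacks voiced (/dz/); postalveolar lacks voiced (/dʒ/); alveolo-palatal lacks voiced (/dʑ/).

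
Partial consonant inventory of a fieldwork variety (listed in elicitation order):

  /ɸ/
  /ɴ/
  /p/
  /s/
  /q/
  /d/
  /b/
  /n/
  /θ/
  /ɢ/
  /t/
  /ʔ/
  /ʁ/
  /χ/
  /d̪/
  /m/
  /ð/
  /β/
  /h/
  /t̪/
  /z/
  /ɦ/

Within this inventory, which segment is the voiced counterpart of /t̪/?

/d̪/

/t̪/ is a voiceless dental stop.
The voiced counterpart is a voiced dental stop — in this inventory, /d̪/.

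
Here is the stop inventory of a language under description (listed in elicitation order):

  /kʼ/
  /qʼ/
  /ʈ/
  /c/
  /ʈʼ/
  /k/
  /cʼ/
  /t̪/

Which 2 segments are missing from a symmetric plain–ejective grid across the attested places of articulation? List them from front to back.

/t̪ʼ/, /q/

Plain: /t̪/ (dental), /ʈ/ (retroflex), /c/ (palatal), /k/ (velar).
Ejective: /ʈʼ/ (retroflex), /cʼ/ (palatal), /kʼ/ (velar), /qʼ/ (uvular).
Gaps, from front to back: dental lacks ejective (/t̪ʼ/); uvular lacks plain (/q/).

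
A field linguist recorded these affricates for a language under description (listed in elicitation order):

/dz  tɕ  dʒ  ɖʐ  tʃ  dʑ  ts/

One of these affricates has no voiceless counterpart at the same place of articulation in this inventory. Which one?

/ɖʐ/

Alveolar: /ts/ ~ /dz/
Postalveolar: /tʃ/ ~ /dʒ/
Alveolo-palatal: /tɕ/ ~ /dʑ/
Retroflex: only /ɖʐ/ (voiced); no voiceless partner.
So /ɖʐ/ is the unpaired segment.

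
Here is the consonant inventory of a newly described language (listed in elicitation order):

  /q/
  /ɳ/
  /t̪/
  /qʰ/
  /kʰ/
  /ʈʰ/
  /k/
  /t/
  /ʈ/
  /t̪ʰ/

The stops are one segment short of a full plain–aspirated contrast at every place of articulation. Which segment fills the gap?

place of articulation  plain     aspirated
dental            t̪        t̪ʰ     
alveolar          t         —       
retroflex         ʈ         ʈʰ      
velar             k         kʰ      
uvular            q         qʰ      
The alveolar row has no aspirated member, so the gap is the aspirated alveolar stop /tʰ/.

/tʰ/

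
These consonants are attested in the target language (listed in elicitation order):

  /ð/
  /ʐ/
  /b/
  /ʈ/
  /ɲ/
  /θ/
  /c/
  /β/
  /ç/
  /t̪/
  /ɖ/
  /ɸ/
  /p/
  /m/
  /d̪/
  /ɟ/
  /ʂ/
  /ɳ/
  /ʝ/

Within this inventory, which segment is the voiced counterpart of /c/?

/ɟ/

/c/ is a voiceless palatal stop.
The voiced counterpart is a voiced palatal stop — in this inventory, /ɟ/.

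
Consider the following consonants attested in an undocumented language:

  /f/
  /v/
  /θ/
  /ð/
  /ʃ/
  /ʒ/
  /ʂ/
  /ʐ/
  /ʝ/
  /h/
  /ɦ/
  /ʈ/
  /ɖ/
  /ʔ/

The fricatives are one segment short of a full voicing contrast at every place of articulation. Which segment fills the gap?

/ç/

place of articulation  voiceless  voiced  
labiodental       f         v       
dental            θ         ð       
postalveolar      ʃ         ʒ       
retroflex         ʂ         ʐ       
palatal           —         ʝ       
glottal           h         ɦ       
The palatal row has no voiceless member, so the gap is the voiceless palatal fricative /ç/.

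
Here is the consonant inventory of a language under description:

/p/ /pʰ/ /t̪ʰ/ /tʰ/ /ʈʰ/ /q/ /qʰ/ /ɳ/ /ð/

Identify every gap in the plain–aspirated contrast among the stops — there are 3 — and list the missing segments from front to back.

/t̪/, /t/, /ʈ/

place of articulation  plain     aspirated
bilabial          p         pʰ      
dental            —         t̪ʰ     
alveolar          —         tʰ      
retroflex         —         ʈʰ      
uvular            q         qʰ      
Gaps, from front to back: dental lacks plain (/t̪/); alveolar lacks plain (/t/); retroflex lacks plain (/ʈ/).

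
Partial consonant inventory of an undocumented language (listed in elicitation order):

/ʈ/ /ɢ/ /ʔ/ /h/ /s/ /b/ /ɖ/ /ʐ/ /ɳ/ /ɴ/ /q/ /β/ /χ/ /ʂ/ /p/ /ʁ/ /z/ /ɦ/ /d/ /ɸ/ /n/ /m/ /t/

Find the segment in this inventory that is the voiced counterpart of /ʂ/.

/ʂ/ is a voiceless retroflex fricative.
The voiced counterpart is a voiced retroflex fricative — in this inventory, /ʐ/.

/ʐ/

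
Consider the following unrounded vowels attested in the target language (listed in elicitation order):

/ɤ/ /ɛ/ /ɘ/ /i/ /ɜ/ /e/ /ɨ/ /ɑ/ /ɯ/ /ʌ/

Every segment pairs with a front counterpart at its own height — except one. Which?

/ɑ/

High: /i/ ~ /ɨ/ ~ /ɯ/
High-mid: /e/ ~ /ɘ/ ~ /ɤ/
Low-mid: /ɛ/ ~ /ɜ/ ~ /ʌ/
Low: only /ɑ/ (back); no front partner.
So /ɑ/ is the unpaired segment.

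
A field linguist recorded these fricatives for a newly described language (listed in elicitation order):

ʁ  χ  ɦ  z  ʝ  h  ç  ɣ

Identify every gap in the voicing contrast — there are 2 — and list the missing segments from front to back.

/s/, /x/

alveolar: voiceless —, voiced /z/.
palatal: voiceless /ç/, voiced /ʝ/.
velar: voiceless —, voiced /ɣ/.
uvular: voiceless /χ/, voiced /ʁ/.
glottal: voiceless /h/, voiced /ɦ/.
Gaps, from front to back: alveolar lacks voiceless (/s/); velar lacks voiceless (/x/).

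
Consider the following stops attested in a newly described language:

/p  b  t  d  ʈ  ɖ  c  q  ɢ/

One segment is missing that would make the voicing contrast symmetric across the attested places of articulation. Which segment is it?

/ɟ/

place of articulation  voiceless  voiced  
bilabial          p         b       
alveolar          t         d       
retroflex         ʈ         ɖ       
palatal           c         —       
uvular            q         ɢ       
The palatal row has no voiced member, so the gap is the voiced palatal stop /ɟ/.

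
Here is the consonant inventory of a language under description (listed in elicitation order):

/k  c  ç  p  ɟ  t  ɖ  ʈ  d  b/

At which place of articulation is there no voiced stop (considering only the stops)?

velar

bilabial: voiceless /p/, voiced /b/.
alveolar: voiceless /t/, voiced /d/.
retroflex: voiceless /ʈ/, voiced /ɖ/.
palatal: voiceless /c/, voiced /ɟ/.
velar: voiceless /k/, voiced —.
Every place of articulation has a voiced member except velar, where /ɡ/ would be expected.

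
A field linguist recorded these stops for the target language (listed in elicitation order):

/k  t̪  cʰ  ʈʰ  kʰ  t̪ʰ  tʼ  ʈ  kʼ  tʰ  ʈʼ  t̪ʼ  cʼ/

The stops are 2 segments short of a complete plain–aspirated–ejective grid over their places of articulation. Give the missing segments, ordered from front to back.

/t/, /c/

dental: plain /t̪/, aspirated /t̪ʰ/, ejective /t̪ʼ/.
alveolar: plain —, aspirated /tʰ/, ejective /tʼ/.
retroflex: plain /ʈ/, aspirated /ʈʰ/, ejective /ʈʼ/.
palatal: plain —, aspirated /cʰ/, ejective /cʼ/.
velar: plain /k/, aspirated /kʰ/, ejective /kʼ/.
Gaps, from front to back: alveolar lacks plain (/t/); palatal lacks plain (/c/).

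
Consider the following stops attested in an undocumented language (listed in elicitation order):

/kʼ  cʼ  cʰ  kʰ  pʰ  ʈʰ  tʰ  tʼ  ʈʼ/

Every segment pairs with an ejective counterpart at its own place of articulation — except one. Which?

Alveolar: /tʰ/ ~ /tʼ/
Retroflex: /ʈʰ/ ~ /ʈʼ/
Palatal: /cʰ/ ~ /cʼ/
Velar: /kʰ/ ~ /kʼ/
Bilabial: only /pʰ/ (aspirated); no ejective partner.
So /pʰ/ is the unpaired segment.

/pʰ/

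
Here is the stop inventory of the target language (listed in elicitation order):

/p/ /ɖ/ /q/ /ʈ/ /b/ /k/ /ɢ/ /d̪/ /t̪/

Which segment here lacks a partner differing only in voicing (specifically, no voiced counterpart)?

Bilabial: /p/ ~ /b/
Dental: /t̪/ ~ /d̪/
Retroflex: /ʈ/ ~ /ɖ/
Uvular: /q/ ~ /ɢ/
Velar: only /k/ (voiceless); no voiced partner.
So /k/ is the unpaired segment.

/k/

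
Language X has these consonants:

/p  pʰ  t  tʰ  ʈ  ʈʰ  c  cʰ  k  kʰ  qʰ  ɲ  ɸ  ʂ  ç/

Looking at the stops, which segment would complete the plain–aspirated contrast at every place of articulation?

bilabial: plain /p/, aspirated /pʰ/.
alveolar: plain /t/, aspirated /tʰ/.
retroflex: plain /ʈ/, aspirated /ʈʰ/.
palatal: plain /c/, aspirated /cʰ/.
velar: plain /k/, aspirated /kʰ/.
uvular: plain —, aspirated /qʰ/.
The uvular row has no plain member, so the gap is the plain uvular stop /q/.

/q/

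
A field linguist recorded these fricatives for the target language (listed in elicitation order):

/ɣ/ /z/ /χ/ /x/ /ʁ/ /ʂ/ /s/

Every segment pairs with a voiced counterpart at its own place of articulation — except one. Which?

Alveolar: /s/ ~ /z/
Velar: /x/ ~ /ɣ/
Uvular: /χ/ ~ /ʁ/
Retroflex: only /ʂ/ (voiceless); no voiced partner.
So /ʂ/ is the unpaired segment.

/ʂ/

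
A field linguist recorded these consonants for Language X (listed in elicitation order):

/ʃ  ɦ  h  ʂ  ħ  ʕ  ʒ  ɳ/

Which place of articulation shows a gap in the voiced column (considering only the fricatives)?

place of articulation  voiceless  voiced  
postalveolar      ʃ         ʒ       
retroflex         ʂ         —       
pharyngeal        ħ         ʕ       
glottal           h         ɦ       
Every place of articulation has a voiced member except retroflex, where /ʐ/ would be expected.

retroflex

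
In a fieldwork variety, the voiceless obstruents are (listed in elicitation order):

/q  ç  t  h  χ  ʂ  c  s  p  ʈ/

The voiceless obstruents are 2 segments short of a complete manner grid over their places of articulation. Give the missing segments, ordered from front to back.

/ɸ/, /ʔ/

place of articulation  stop      fricative
bilabial          p         —       
alveolar          t         s       
retroflex         ʈ         ʂ       
palatal           c         ç       
uvular            q         χ       
glottal           —         h       
Gaps, from front to back: bilabial lacks fricative (/ɸ/); glottal lacks stop (/ʔ/).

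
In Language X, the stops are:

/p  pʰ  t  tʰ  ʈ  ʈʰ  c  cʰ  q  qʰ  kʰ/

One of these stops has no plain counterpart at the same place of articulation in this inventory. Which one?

/kʰ/

Bilabial: /p/ ~ /pʰ/
Alveolar: /t/ ~ /tʰ/
Retroflex: /ʈ/ ~ /ʈʰ/
Palatal: /c/ ~ /cʰ/
Uvular: /q/ ~ /qʰ/
Velar: only /kʰ/ (aspirated); no plain partner.
So /kʰ/ is the unpaired segment.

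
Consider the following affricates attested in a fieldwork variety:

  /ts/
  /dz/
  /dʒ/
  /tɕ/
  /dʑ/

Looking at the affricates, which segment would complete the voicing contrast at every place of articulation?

alveolar: voiceless /ts/, voiced /dz/.
postalveolar: voiceless —, voiced /dʒ/.
alveolo-palatal: voiceless /tɕ/, voiced /dʑ/.
The postalveolar row has no voiceless member, so the gap is the voiceless postalveolar affricate /tʃ/.

/tʃ/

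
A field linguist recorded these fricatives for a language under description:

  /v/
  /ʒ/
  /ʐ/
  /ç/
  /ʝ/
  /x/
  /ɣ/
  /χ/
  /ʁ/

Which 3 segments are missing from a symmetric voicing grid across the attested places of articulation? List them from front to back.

/f/, /ʃ/, /ʂ/

Voiceless: /ç/ (palatal), /x/ (velar), /χ/ (uvular).
Voiced: /v/ (labiodental), /ʒ/ (postalveolar), /ʐ/ (retroflex), /ʝ/ (palatal), /ɣ/ (velar), /ʁ/ (uvular).
Gaps, from front to back: labiodental lacks voiceless (/f/); postalveolar lacks voiceless (/ʃ/); retroflex lacks voiceless (/ʂ/).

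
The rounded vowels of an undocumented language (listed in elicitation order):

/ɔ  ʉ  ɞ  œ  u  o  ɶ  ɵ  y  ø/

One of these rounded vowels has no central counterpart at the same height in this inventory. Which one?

High: /y/ ~ /ʉ/ ~ /u/
High-mid: /ø/ ~ /ɵ/ ~ /o/
Low-mid: /œ/ ~ /ɞ/ ~ /ɔ/
Low: only /ɶ/ (front); no central partner.
So /ɶ/ is the unpaired segment.

/ɶ/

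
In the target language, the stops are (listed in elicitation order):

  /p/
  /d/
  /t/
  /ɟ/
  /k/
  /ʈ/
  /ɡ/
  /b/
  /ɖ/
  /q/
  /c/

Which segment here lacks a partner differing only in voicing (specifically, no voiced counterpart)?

Bilabial: /p/ ~ /b/
Alveolar: /t/ ~ /d/
Retroflex: /ʈ/ ~ /ɖ/
Palatal: /c/ ~ /ɟ/
Velar: /k/ ~ /ɡ/
Uvular: only /q/ (voiceless); no voiced partner.
So /q/ is the unpaired segment.

/q/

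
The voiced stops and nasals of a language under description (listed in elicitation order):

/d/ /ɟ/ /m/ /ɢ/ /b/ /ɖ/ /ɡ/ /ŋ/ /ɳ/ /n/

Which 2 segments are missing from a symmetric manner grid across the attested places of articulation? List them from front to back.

/ɲ/, /ɴ/

Oral stop: /b/ (bilabial), /d/ (alveolar), /ɖ/ (retroflex), /ɟ/ (palatal), /ɡ/ (velar), /ɢ/ (uvular).
Nasal: /m/ (bilabial), /n/ (alveolar), /ɳ/ (retroflex), /ŋ/ (velar).
Gaps, from front to back: palatal lacks nasal (/ɲ/); uvular lacks nasal (/ɴ/).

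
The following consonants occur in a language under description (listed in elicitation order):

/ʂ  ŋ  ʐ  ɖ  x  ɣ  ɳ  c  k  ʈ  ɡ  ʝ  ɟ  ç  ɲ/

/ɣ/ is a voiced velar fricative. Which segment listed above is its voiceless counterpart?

/x/

The voiceless counterpart is a voiceless velar fricative — in this inventory, /x/.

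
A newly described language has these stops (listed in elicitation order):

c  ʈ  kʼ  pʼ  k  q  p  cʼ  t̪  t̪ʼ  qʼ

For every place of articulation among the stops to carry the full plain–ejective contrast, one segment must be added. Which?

/ʈʼ/

Plain: /p/ (bilabial), /t̪/ (dental), /ʈ/ (retroflex), /c/ (palatal), /k/ (velar), /q/ (uvular).
Ejective: /pʼ/ (bilabial), /t̪ʼ/ (dental), /cʼ/ (palatal), /kʼ/ (velar), /qʼ/ (uvular).
The retroflex row has no ejective member, so the gap is the ejective retroflex stop /ʈʼ/.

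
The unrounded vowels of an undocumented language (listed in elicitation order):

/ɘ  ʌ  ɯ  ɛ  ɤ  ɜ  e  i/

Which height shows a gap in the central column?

height            front     central   back    
high              i         —         ɯ       
high-mid          e         ɘ         ɤ       
low-mid           ɛ         ɜ         ʌ       
Every height has a central member except high, where /ɨ/ would be expected.

high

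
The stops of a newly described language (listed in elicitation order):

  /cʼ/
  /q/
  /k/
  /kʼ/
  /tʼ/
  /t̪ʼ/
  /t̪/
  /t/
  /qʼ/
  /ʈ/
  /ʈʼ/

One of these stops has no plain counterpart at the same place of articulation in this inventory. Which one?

/cʼ/

Dental: /t̪/ ~ /t̪ʼ/
Alveolar: /t/ ~ /tʼ/
Retroflex: /ʈ/ ~ /ʈʼ/
Velar: /k/ ~ /kʼ/
Uvular: /q/ ~ /qʼ/
Palatal: only /cʼ/ (ejective); no plain partner.
So /cʼ/ is the unpaired segment.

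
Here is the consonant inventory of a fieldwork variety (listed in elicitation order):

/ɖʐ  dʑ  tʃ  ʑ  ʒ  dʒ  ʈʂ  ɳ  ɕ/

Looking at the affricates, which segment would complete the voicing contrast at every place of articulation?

place of articulation  voiceless  voiced  
postalveolar      tʃ        dʒ      
retroflex         ʈʂ        ɖʐ      
alveolo-palatal   —         dʑ      
The alveolo-palatal row has no voiceless member, so the gap is the voiceless alveolo-palatal affricate /tɕ/.

/tɕ/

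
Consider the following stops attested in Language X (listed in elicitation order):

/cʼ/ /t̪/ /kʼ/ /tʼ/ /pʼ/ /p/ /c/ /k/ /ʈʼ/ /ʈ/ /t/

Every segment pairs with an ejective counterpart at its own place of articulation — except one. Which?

/t̪/

Bilabial: /p/ ~ /pʼ/
Alveolar: /t/ ~ /tʼ/
Retroflex: /ʈ/ ~ /ʈʼ/
Palatal: /c/ ~ /cʼ/
Velar: /k/ ~ /kʼ/
Dental: only /t̪/ (plain); no ejective partner.
So /t̪/ is the unpaired segment.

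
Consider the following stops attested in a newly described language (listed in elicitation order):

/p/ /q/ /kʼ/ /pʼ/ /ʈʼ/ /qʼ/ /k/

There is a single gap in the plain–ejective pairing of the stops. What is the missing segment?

/ʈ/

Plain: /p/ (bilabial), /k/ (velar), /q/ (uvular).
Ejective: /pʼ/ (bilabial), /ʈʼ/ (retroflex), /kʼ/ (velar), /qʼ/ (uvular).
The retroflex row has no plain member, so the gap is the plain retroflex stop /ʈ/.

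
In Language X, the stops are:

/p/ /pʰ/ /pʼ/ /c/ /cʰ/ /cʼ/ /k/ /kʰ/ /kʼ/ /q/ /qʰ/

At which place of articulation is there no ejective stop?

place of articulation  plain     aspirated  ejective
bilabial          p         pʰ        pʼ      
palatal           c         cʰ        cʼ      
velar             k         kʰ        kʼ      
uvular            q         qʰ        —       
Every place of articulation has an ejective member except uvular, where /qʼ/ would be expected.

uvular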